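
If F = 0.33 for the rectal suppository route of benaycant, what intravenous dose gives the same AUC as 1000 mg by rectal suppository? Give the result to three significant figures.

D_iv = 330 mg

Systemic exposure from an extravascular dose = F × D_ev, so the equivalent IV dose is F × D_ev.
D_iv = F × D_ev = 0.33 × 1000 = 330 mg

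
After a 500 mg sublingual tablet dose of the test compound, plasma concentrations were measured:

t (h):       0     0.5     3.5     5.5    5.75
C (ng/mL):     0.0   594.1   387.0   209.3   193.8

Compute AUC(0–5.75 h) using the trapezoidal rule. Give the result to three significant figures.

AUC = 2270 ng/mL·h

Trapezoidal AUC_0→5.75:
  [0→0.5]: (0.0+594.1)/2 × 0.5 = 148.525
  [0.5→3.5]: (594.1+387.0)/2 × 3 = 1471.65
  [3.5→5.5]: (387.0+209.3)/2 × 2 = 596.3
  [5.5→5.75]: (209.3+193.8)/2 × 0.25 = 50.3875
  Sum = 2266.8625 ng/mL·h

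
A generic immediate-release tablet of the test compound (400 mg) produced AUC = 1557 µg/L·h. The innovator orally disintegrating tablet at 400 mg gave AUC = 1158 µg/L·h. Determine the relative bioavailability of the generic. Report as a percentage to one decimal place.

F_rel = 134.5%

F_rel = (AUC_test/D_test) / (AUC_ref/D_ref)
      = (1557/400) / (1158/400)
      = 3.8925 / 2.895 = 1.3446 = 134.46%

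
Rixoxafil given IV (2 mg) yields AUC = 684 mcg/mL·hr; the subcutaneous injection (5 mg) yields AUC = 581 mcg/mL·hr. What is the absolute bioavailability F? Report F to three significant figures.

F = (AUC_ev / D_ev) / (AUC_iv / D_iv)
  = (581/5) / (684/2)
  = 116.2 / 342 = 0.3398

F = 0.340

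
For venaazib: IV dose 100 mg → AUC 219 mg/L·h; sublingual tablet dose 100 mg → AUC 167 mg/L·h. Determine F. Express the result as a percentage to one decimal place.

F = 76.3%

F = (AUC_ev / D_ev) / (AUC_iv / D_iv)
  = (167/100) / (219/100)
  = 1.67 / 2.19 = 0.7626
  = 76.26%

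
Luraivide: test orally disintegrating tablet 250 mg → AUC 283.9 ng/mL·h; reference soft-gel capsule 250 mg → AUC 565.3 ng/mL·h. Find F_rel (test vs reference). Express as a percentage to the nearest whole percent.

F_rel = 50%

F_rel = (AUC_test/D_test) / (AUC_ref/D_ref)
      = (283.9/250) / (565.3/250)
      = 1.1356 / 2.2612 = 0.5022 = 50.22%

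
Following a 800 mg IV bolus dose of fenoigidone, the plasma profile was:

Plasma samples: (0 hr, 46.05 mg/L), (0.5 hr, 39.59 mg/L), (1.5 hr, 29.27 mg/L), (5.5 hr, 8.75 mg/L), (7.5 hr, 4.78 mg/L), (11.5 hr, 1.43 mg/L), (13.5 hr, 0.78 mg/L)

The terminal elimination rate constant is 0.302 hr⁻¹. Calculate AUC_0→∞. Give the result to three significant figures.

Trapezoidal AUC_0→13.5:
  [0→0.5]: (46.05+39.59)/2 × 0.5 = 21.41
  [0.5→1.5]: (39.59+29.27)/2 × 1 = 34.43
  [1.5→5.5]: (29.27+8.75)/2 × 4 = 76.04
  [5.5→7.5]: (8.75+4.78)/2 × 2 = 13.53
  [7.5→11.5]: (4.78+1.43)/2 × 4 = 12.42
  [11.5→13.5]: (1.43+0.78)/2 × 2 = 2.21
  Sum = 160.04 mg/L·hr
Extrapolated tail: C_last / k_e = 0.78 / 0.302 = 2.583
AUC_0→∞ = 160.04 + 2.583 = 162.623 mg/L·hr

AUC = 163 mg/L·hr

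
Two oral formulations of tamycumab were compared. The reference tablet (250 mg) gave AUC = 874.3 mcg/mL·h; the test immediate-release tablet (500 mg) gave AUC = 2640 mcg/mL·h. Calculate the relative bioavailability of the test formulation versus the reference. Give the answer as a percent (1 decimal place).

F_rel = 151.0%

F_rel = (AUC_test/D_test) / (AUC_ref/D_ref)
      = (2640/500) / (874.3/250)
      = 5.28 / 3.4972 = 1.5098 = 150.98%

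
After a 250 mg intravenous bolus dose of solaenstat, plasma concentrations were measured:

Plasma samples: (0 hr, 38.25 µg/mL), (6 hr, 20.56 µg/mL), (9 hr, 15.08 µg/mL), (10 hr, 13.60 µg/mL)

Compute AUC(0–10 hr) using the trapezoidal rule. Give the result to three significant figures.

Trapezoidal AUC_0→10:
  [0→6]: (38.25+20.56)/2 × 6 = 176.43
  [6→9]: (20.56+15.08)/2 × 3 = 53.46
  [9→10]: (15.08+13.60)/2 × 1 = 14.34
  Sum = 244.23 µg/mL·hr

AUC = 244 µg/mL·hr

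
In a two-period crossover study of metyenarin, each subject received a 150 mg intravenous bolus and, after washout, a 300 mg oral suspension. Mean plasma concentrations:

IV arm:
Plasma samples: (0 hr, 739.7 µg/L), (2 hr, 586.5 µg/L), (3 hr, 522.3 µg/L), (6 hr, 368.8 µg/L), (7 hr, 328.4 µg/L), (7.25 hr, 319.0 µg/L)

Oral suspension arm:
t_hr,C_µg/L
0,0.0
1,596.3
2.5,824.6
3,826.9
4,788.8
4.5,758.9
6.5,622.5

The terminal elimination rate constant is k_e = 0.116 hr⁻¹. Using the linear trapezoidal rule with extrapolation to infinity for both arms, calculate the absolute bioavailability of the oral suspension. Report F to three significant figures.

F = 0.760

Trapezoidal AUC_0→7.25 (IV):
  [0→2]: (739.7+586.5)/2 × 2 = 1326.2
  [2→3]: (586.5+522.3)/2 × 1 = 554.4
  [3→6]: (522.3+368.8)/2 × 3 = 1336.65
  [6→7]: (368.8+328.4)/2 × 1 = 348.6
  [7→7.25]: (328.4+319.0)/2 × 0.25 = 80.925
  Sum = 3646.775 µg/L·hr
IV tail: 319.0/0.116 = 2750.000; AUC_iv,0→∞ = 3646.775 + 2750.000 = 6396.775 µg/L·hr
Trapezoidal AUC_0→6.5 (oral suspension):
  [0→1]: (0.0+596.3)/2 × 1 = 298.15
  [1→2.5]: (596.3+824.6)/2 × 1.5 = 1065.675
  [2.5→3]: (824.6+826.9)/2 × 0.5 = 412.875
  [3→4]: (826.9+788.8)/2 × 1 = 807.85
  [4→4.5]: (788.8+758.9)/2 × 0.5 = 386.925
  [4.5→6.5]: (758.9+622.5)/2 × 2 = 1381.4
  Sum = 4352.875 µg/L·hr
oral suspension tail: 622.5/0.116 = 5366.379; AUC_ev,0→∞ = 4352.875 + 5366.379 = 9719.254 µg/L·hr
F = (AUC_ev/D_ev)/(AUC_iv/D_iv) = (9719.254/300)/(6396.775/150) = 32.3975/42.6452 = 0.7597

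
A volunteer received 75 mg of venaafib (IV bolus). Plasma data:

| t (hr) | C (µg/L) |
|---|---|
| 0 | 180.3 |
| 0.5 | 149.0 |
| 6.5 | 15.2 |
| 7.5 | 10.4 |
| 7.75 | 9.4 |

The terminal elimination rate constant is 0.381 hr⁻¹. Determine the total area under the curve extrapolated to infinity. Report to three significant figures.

AUC = 615 µg/L·hr

Trapezoidal AUC_0→7.75:
  [0→0.5]: (180.3+149.0)/2 × 0.5 = 82.325
  [0.5→6.5]: (149.0+15.2)/2 × 6 = 492.6
  [6.5→7.5]: (15.2+10.4)/2 × 1 = 12.8
  [7.5→7.75]: (10.4+9.4)/2 × 0.25 = 2.475
  Sum = 590.2 µg/L·hr
Extrapolated tail: C_last / k_e = 9.4 / 0.381 = 24.672
AUC_0→∞ = 590.2 + 24.672 = 614.872 µg/L·hr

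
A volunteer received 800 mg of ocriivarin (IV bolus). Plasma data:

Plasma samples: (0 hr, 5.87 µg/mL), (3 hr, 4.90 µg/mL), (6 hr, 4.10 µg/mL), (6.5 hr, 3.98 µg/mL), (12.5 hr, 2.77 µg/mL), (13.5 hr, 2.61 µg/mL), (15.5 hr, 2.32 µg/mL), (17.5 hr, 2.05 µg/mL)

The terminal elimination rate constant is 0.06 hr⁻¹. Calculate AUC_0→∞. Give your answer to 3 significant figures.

Trapezoidal AUC_0→17.5:
  [0→3]: (5.87+4.90)/2 × 3 = 16.155
  [3→6]: (4.90+4.10)/2 × 3 = 13.5
  [6→6.5]: (4.10+3.98)/2 × 0.5 = 2.02
  [6.5→12.5]: (3.98+2.77)/2 × 6 = 20.25
  [12.5→13.5]: (2.77+2.61)/2 × 1 = 2.69
  [13.5→15.5]: (2.61+2.32)/2 × 2 = 4.93
  [15.5→17.5]: (2.32+2.05)/2 × 2 = 4.37
  Sum = 63.915 µg/mL·hr
Extrapolated tail: C_last / k_e = 2.05 / 0.06 = 34.167
AUC_0→∞ = 63.915 + 34.167 = 98.082 µg/mL·hr

AUC = 98.1 µg/mL·hr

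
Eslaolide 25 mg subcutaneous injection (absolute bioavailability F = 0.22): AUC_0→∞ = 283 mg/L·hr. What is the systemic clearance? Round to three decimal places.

CL = F × Dose / AUC_0→∞
   = 0.22 × 25 / 283 = 0.0194346 L/hr

CL = 0.019 L/hr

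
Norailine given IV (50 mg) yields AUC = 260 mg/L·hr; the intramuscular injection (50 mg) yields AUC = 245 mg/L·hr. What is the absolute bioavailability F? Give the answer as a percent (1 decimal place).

F = 94.2%

F = (AUC_ev / D_ev) / (AUC_iv / D_iv)
  = (245/50) / (260/50)
  = 4.9 / 5.2 = 0.9423
  = 94.23%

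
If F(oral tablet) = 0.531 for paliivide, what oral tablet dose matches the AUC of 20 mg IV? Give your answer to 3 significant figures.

D_oral = 37.7 mg

For equal systemic exposure: F × D_ev = D_iv
D_ev = D_iv / F = 20 / 0.531 = 37.6648 mg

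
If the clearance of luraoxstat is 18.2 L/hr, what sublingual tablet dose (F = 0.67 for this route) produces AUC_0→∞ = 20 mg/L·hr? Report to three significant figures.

Dose = 543 mg

Dose = CL × AUC_0→∞ / F
     = 18.2 × 20 / 0.67 = 543.284 mg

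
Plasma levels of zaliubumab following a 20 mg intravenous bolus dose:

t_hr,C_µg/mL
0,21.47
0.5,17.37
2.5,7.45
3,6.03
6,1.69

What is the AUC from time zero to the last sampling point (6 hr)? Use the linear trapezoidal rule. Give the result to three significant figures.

AUC = 49.5 µg/mL·hr

Trapezoidal AUC_0→6:
  [0→0.5]: (21.47+17.37)/2 × 0.5 = 9.71
  [0.5→2.5]: (17.37+7.45)/2 × 2 = 24.82
  [2.5→3]: (7.45+6.03)/2 × 0.5 = 3.37
  [3→6]: (6.03+1.69)/2 × 3 = 11.58
  Sum = 49.48 µg/mL·hr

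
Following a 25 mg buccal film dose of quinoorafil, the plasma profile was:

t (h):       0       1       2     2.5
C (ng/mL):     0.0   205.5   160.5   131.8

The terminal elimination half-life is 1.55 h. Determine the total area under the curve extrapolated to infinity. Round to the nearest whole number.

AUC = 654 ng/mL·h

Trapezoidal AUC_0→2.5:
  [0→1]: (0.0+205.5)/2 × 1 = 102.75
  [1→2]: (205.5+160.5)/2 × 1 = 183.0
  [2→2.5]: (160.5+131.8)/2 × 0.5 = 73.075
  Sum = 358.825 ng/mL·h
k_e = ln2 / t½ = 0.693147 / 1.55 = 0.4472 h^-1
Extrapolated tail: C_last / k_e = 131.8 / 0.4472 = 294.723
AUC_0→∞ = 358.825 + 294.723 = 653.548 ng/mL·h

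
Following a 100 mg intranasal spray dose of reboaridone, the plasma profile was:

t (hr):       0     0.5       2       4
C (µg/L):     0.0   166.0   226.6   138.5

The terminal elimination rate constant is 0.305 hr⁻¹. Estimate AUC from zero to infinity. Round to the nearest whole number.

AUC = 1155 µg/L·hr

Trapezoidal AUC_0→4:
  [0→0.5]: (0.0+166.0)/2 × 0.5 = 41.5
  [0.5→2]: (166.0+226.6)/2 × 1.5 = 294.45
  [2→4]: (226.6+138.5)/2 × 2 = 365.1
  Sum = 701.05 µg/L·hr
Extrapolated tail: C_last / k_e = 138.5 / 0.305 = 454.098
AUC_0→∞ = 701.05 + 454.098 = 1155.148 µg/L·hr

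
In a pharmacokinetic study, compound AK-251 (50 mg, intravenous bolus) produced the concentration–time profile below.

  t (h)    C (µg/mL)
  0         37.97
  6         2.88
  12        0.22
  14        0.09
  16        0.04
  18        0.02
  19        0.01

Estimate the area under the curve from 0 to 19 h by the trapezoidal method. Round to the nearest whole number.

Trapezoidal AUC_0→19:
  [0→6]: (37.97+2.88)/2 × 6 = 122.55
  [6→12]: (2.88+0.22)/2 × 6 = 9.3
  [12→14]: (0.22+0.09)/2 × 2 = 0.31
  [14→16]: (0.09+0.04)/2 × 2 = 0.13
  [16→18]: (0.04+0.02)/2 × 2 = 0.06
  [18→19]: (0.02+0.01)/2 × 1 = 0.015
  Sum = 132.365 µg/mL·h

AUC = 132 µg/mL·h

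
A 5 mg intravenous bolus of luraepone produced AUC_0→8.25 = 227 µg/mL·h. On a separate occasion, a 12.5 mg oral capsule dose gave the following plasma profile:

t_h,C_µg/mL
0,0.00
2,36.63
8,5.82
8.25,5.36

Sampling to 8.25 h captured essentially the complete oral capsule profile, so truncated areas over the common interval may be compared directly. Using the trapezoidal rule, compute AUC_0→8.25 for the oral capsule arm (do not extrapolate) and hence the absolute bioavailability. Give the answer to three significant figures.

F = 0.291

Trapezoidal AUC_0→8.25 (oral capsule):
  [0→2]: (0.00+36.63)/2 × 2 = 36.63
  [2→8]: (36.63+5.82)/2 × 6 = 127.35
  [8→8.25]: (5.82+5.36)/2 × 0.25 = 1.3975
  Sum = 165.3775 µg/mL·h
F = (AUC_ev/D_ev)/(AUC_iv/D_iv) = (165.3775/12.5)/(227/5) = 13.2302/45.4 = 0.2914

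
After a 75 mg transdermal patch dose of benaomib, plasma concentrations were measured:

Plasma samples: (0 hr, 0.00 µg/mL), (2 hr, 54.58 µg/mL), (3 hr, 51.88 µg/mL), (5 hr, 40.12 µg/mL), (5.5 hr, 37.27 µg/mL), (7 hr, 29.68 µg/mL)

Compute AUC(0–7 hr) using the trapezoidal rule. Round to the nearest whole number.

AUC = 269 µg/mL·hr

Trapezoidal AUC_0→7:
  [0→2]: (0.00+54.58)/2 × 2 = 54.58
  [2→3]: (54.58+51.88)/2 × 1 = 53.23
  [3→5]: (51.88+40.12)/2 × 2 = 92.0
  [5→5.5]: (40.12+37.27)/2 × 0.5 = 19.3475
  [5.5→7]: (37.27+29.68)/2 × 1.5 = 50.2125
  Sum = 269.37 µg/mL·hr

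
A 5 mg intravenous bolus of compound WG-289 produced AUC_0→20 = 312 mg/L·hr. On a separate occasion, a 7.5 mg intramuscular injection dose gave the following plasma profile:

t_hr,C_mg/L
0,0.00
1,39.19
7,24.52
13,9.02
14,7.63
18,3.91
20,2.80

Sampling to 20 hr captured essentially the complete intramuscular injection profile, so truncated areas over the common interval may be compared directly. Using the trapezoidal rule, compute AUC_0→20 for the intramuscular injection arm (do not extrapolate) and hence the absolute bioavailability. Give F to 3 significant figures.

F = 0.747

Trapezoidal AUC_0→20 (intramuscular injection):
  [0→1]: (0.00+39.19)/2 × 1 = 19.595
  [1→7]: (39.19+24.52)/2 × 6 = 191.13
  [7→13]: (24.52+9.02)/2 × 6 = 100.62
  [13→14]: (9.02+7.63)/2 × 1 = 8.325
  [14→18]: (7.63+3.91)/2 × 4 = 23.08
  [18→20]: (3.91+2.80)/2 × 2 = 6.71
  Sum = 349.46 mg/L·hr
F = (AUC_ev/D_ev)/(AUC_iv/D_iv) = (349.46/7.5)/(312/5) = 46.5947/62.4 = 0.7467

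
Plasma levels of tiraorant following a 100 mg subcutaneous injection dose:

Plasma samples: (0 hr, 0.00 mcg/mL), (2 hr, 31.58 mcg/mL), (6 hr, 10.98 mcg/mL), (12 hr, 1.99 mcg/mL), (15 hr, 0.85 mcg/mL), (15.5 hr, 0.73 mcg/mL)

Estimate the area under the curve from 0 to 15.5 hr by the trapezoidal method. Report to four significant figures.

AUC = 160.3 mcg/mL·hr

Trapezoidal AUC_0→15.5:
  [0→2]: (0.00+31.58)/2 × 2 = 31.58
  [2→6]: (31.58+10.98)/2 × 4 = 85.12
  [6→12]: (10.98+1.99)/2 × 6 = 38.91
  [12→15]: (1.99+0.85)/2 × 3 = 4.26
  [15→15.5]: (0.85+0.73)/2 × 0.5 = 0.395
  Sum = 160.265 mcg/mL·hr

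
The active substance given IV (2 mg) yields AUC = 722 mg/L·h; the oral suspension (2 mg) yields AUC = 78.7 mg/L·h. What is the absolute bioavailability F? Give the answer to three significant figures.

F = 0.109

F = (AUC_ev / D_ev) / (AUC_iv / D_iv)
  = (78.7/2) / (722/2)
  = 39.35 / 361 = 0.1090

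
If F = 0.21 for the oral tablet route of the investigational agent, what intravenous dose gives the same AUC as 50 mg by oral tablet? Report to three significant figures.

Systemic exposure from an extravascular dose = F × D_ev, so the equivalent IV dose is F × D_ev.
D_iv = F × D_ev = 0.21 × 50 = 10.5 mg

D_iv = 10.5 mg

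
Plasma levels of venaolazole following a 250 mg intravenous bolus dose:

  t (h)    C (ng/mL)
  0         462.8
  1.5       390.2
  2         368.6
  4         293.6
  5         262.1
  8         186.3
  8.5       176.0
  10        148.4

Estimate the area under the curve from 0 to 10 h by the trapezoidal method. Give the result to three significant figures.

Trapezoidal AUC_0→10:
  [0→1.5]: (462.8+390.2)/2 × 1.5 = 639.75
  [1.5→2]: (390.2+368.6)/2 × 0.5 = 189.7
  [2→4]: (368.6+293.6)/2 × 2 = 662.2
  [4→5]: (293.6+262.1)/2 × 1 = 277.85
  [5→8]: (262.1+186.3)/2 × 3 = 672.6
  [8→8.5]: (186.3+176.0)/2 × 0.5 = 90.575
  [8.5→10]: (176.0+148.4)/2 × 1.5 = 243.3
  Sum = 2775.975 ng/mL·h

AUC = 2780 ng/mL·h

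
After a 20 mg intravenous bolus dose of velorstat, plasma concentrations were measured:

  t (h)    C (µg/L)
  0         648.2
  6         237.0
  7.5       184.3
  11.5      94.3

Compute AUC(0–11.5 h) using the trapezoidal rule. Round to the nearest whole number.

Trapezoidal AUC_0→11.5:
  [0→6]: (648.2+237.0)/2 × 6 = 2655.6
  [6→7.5]: (237.0+184.3)/2 × 1.5 = 315.975
  [7.5→11.5]: (184.3+94.3)/2 × 4 = 557.2
  Sum = 3528.775 µg/L·h

AUC = 3529 µg/L·h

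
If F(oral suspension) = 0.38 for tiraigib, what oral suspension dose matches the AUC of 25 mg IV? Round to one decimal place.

D_oral = 65.8 mg

For equal systemic exposure: F × D_ev = D_iv
D_ev = D_iv / F = 25 / 0.38 = 65.7895 mg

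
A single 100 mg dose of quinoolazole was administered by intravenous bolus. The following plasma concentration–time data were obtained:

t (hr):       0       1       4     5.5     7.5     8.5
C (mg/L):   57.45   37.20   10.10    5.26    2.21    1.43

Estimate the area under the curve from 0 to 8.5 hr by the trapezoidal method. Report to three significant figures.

AUC = 139 mg/L·hr

Trapezoidal AUC_0→8.5:
  [0→1]: (57.45+37.20)/2 × 1 = 47.325
  [1→4]: (37.20+10.10)/2 × 3 = 70.95
  [4→5.5]: (10.10+5.26)/2 × 1.5 = 11.52
  [5.5→7.5]: (5.26+2.21)/2 × 2 = 7.47
  [7.5→8.5]: (2.21+1.43)/2 × 1 = 1.82
  Sum = 139.085 mg/L·hr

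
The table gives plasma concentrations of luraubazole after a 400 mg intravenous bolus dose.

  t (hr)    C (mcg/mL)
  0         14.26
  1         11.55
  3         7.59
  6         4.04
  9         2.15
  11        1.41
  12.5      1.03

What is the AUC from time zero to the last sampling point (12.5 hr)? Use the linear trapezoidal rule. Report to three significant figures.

AUC = 64.2 mcg/mL·hr

Trapezoidal AUC_0→12.5:
  [0→1]: (14.26+11.55)/2 × 1 = 12.905
  [1→3]: (11.55+7.59)/2 × 2 = 19.14
  [3→6]: (7.59+4.04)/2 × 3 = 17.445
  [6→9]: (4.04+2.15)/2 × 3 = 9.285
  [9→11]: (2.15+1.41)/2 × 2 = 3.56
  [11→12.5]: (1.41+1.03)/2 × 1.5 = 1.83
  Sum = 64.165 mcg/mL·hr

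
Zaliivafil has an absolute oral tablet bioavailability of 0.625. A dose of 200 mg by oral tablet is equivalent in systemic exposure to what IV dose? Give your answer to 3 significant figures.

D_iv = 125 mg

Systemic exposure from an extravascular dose = F × D_ev, so the equivalent IV dose is F × D_ev.
D_iv = F × D_ev = 0.625 × 200 = 125 mg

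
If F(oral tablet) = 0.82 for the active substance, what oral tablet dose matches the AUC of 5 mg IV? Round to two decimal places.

For equal systemic exposure: F × D_ev = D_iv
D_ev = D_iv / F = 5 / 0.82 = 6.09756 mg

D_oral = 6.10 mg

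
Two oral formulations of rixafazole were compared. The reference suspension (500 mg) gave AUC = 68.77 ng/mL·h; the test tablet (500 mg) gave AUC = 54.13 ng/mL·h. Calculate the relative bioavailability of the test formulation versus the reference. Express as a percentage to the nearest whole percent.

F_rel = (AUC_test/D_test) / (AUC_ref/D_ref)
      = (54.13/500) / (68.77/500)
      = 0.10826 / 0.13754 = 0.7871 = 78.71%

F_rel = 79%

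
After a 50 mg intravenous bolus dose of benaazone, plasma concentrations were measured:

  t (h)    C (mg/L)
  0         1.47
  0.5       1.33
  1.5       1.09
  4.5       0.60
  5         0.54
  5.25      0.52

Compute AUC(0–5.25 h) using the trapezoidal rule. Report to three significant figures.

Trapezoidal AUC_0→5.25:
  [0→0.5]: (1.47+1.33)/2 × 0.5 = 0.7
  [0.5→1.5]: (1.33+1.09)/2 × 1 = 1.21
  [1.5→4.5]: (1.09+0.60)/2 × 3 = 2.535
  [4.5→5]: (0.60+0.54)/2 × 0.5 = 0.285
  [5→5.25]: (0.54+0.52)/2 × 0.25 = 0.1325
  Sum = 4.8625 mg/L·h

AUC = 4.86 mg/L·h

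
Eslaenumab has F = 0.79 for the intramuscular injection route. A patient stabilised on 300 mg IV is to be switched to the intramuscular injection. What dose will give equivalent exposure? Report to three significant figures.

D_intramuscular = 380 mg

For equal systemic exposure: F × D_ev = D_iv
D_ev = D_iv / F = 300 / 0.79 = 379.747 mg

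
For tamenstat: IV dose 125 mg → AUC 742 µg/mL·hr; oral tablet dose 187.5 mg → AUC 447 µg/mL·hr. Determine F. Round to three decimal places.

F = 0.402

F = (AUC_ev / D_ev) / (AUC_iv / D_iv)
  = (447/187.5) / (742/125)
  = 2.384 / 5.936 = 0.4016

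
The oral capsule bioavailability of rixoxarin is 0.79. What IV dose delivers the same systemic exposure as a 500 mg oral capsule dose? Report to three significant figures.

D_iv = 395 mg

Systemic exposure from an extravascular dose = F × D_ev, so the equivalent IV dose is F × D_ev.
D_iv = F × D_ev = 0.79 × 500 = 395 mg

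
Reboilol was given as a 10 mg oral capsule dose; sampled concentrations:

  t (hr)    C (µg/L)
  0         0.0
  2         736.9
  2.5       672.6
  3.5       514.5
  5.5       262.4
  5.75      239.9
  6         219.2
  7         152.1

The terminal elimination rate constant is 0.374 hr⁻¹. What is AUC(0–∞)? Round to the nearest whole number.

AUC = 3172 µg/L·hr

Trapezoidal AUC_0→7:
  [0→2]: (0.0+736.9)/2 × 2 = 736.9
  [2→2.5]: (736.9+672.6)/2 × 0.5 = 352.375
  [2.5→3.5]: (672.6+514.5)/2 × 1 = 593.55
  [3.5→5.5]: (514.5+262.4)/2 × 2 = 776.9
  [5.5→5.75]: (262.4+239.9)/2 × 0.25 = 62.7875
  [5.75→6]: (239.9+219.2)/2 × 0.25 = 57.3875
  [6→7]: (219.2+152.1)/2 × 1 = 185.65
  Sum = 2765.55 µg/L·hr
Extrapolated tail: C_last / k_e = 152.1 / 0.374 = 406.684
AUC_0→∞ = 2765.55 + 406.684 = 3172.234 µg/L·hr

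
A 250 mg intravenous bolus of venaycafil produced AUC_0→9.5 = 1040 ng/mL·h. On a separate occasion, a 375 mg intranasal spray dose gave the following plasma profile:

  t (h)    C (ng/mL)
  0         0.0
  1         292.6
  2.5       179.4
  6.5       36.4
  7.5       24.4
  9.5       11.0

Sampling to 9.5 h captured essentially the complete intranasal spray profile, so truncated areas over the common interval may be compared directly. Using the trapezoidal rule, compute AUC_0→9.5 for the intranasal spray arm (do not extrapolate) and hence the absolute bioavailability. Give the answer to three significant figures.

Trapezoidal AUC_0→9.5 (intranasal spray):
  [0→1]: (0.0+292.6)/2 × 1 = 146.3
  [1→2.5]: (292.6+179.4)/2 × 1.5 = 354.0
  [2.5→6.5]: (179.4+36.4)/2 × 4 = 431.6
  [6.5→7.5]: (36.4+24.4)/2 × 1 = 30.4
  [7.5→9.5]: (24.4+11.0)/2 × 2 = 35.4
  Sum = 997.7 ng/mL·h
F = (AUC_ev/D_ev)/(AUC_iv/D_iv) = (997.7/375)/(1040/250) = 2.66053/4.16 = 0.6396

F = 0.640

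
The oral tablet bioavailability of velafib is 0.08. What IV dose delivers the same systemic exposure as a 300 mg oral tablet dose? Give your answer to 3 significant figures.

Systemic exposure from an extravascular dose = F × D_ev, so the equivalent IV dose is F × D_ev.
D_iv = F × D_ev = 0.08 × 300 = 24 mg

D_iv = 24.0 mg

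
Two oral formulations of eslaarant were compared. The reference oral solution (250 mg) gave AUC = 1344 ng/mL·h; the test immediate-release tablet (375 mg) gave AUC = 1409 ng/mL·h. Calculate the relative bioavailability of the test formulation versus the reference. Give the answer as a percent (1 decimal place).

F_rel = 69.9%

F_rel = (AUC_test/D_test) / (AUC_ref/D_ref)
      = (1409/375) / (1344/250)
      = 3.75733 / 5.376 = 0.6989 = 69.89%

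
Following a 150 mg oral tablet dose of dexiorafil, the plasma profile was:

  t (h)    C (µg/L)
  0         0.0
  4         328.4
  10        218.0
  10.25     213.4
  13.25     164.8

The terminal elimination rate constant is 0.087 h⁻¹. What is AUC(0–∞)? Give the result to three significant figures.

Trapezoidal AUC_0→13.25:
  [0→4]: (0.0+328.4)/2 × 4 = 656.8
  [4→10]: (328.4+218.0)/2 × 6 = 1639.2
  [10→10.25]: (218.0+213.4)/2 × 0.25 = 53.925
  [10.25→13.25]: (213.4+164.8)/2 × 3 = 567.3
  Sum = 2917.225 µg/L·h
Extrapolated tail: C_last / k_e = 164.8 / 0.087 = 1894.253
AUC_0→∞ = 2917.225 + 1894.253 = 4811.478 µg/L·h

AUC = 4810 µg/L·h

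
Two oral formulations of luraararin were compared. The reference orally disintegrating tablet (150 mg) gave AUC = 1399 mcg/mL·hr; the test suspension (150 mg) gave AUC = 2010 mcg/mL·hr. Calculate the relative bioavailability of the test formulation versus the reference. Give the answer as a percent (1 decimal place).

F_rel = 143.7%

F_rel = (AUC_test/D_test) / (AUC_ref/D_ref)
      = (2010/150) / (1399/150)
      = 13.4 / 9.32667 = 1.4367 = 143.67%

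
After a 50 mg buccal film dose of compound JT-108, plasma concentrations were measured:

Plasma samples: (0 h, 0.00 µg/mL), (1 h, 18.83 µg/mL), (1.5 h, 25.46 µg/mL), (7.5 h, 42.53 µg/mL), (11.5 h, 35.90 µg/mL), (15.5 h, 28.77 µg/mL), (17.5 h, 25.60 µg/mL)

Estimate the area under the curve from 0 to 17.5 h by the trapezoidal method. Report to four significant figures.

AUC = 565.0 µg/mL·h

Trapezoidal AUC_0→17.5:
  [0→1]: (0.00+18.83)/2 × 1 = 9.415
  [1→1.5]: (18.83+25.46)/2 × 0.5 = 11.0725
  [1.5→7.5]: (25.46+42.53)/2 × 6 = 203.97
  [7.5→11.5]: (42.53+35.90)/2 × 4 = 156.86
  [11.5→15.5]: (35.90+28.77)/2 × 4 = 129.34
  [15.5→17.5]: (28.77+25.60)/2 × 2 = 54.37
  Sum = 565.0275 µg/mL·h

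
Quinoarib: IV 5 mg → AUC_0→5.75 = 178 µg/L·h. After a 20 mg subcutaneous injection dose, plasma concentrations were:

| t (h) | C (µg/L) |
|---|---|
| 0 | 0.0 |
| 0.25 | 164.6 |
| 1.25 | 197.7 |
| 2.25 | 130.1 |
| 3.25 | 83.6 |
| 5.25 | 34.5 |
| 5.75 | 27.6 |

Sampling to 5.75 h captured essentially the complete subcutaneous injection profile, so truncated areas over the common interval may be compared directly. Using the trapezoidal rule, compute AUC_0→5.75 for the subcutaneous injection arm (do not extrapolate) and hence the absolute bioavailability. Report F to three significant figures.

Trapezoidal AUC_0→5.75 (subcutaneous injection):
  [0→0.25]: (0.0+164.6)/2 × 0.25 = 20.575
  [0.25→1.25]: (164.6+197.7)/2 × 1 = 181.15
  [1.25→2.25]: (197.7+130.1)/2 × 1 = 163.9
  [2.25→3.25]: (130.1+83.6)/2 × 1 = 106.85
  [3.25→5.25]: (83.6+34.5)/2 × 2 = 118.1
  [5.25→5.75]: (34.5+27.6)/2 × 0.5 = 15.525
  Sum = 606.1 µg/L·h
F = (AUC_ev/D_ev)/(AUC_iv/D_iv) = (606.1/20)/(178/5) = 30.305/35.6 = 0.8513

F = 0.851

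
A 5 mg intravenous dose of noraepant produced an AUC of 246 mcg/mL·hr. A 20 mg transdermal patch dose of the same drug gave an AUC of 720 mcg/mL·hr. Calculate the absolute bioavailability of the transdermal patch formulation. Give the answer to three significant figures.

F = 0.732

F = (AUC_ev / D_ev) / (AUC_iv / D_iv)
  = (720/20) / (246/5)
  = 36 / 49.2 = 0.7317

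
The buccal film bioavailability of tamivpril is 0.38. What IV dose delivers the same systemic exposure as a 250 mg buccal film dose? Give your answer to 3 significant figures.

Systemic exposure from an extravascular dose = F × D_ev, so the equivalent IV dose is F × D_ev.
D_iv = F × D_ev = 0.38 × 250 = 95 mg

D_iv = 95.0 mg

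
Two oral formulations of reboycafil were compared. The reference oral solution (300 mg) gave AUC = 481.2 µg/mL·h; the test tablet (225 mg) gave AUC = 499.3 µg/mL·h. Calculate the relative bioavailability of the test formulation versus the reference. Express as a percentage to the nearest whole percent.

F_rel = 138%

F_rel = (AUC_test/D_test) / (AUC_ref/D_ref)
      = (499.3/225) / (481.2/300)
      = 2.21911 / 1.604 = 1.3835 = 138.35%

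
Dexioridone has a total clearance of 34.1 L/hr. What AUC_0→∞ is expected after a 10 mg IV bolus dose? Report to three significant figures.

AUC_0→∞ = Dose_iv / CL
        = 10 / 34.1 = 0.293255 mg/L·hr

AUC = 0.293 mg/L·hr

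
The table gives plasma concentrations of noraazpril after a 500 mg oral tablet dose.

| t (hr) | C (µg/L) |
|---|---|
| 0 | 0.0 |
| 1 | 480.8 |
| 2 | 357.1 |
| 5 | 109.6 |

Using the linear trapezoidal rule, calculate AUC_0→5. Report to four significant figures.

Trapezoidal AUC_0→5:
  [0→1]: (0.0+480.8)/2 × 1 = 240.4
  [1→2]: (480.8+357.1)/2 × 1 = 418.95
  [2→5]: (357.1+109.6)/2 × 3 = 700.05
  Sum = 1359.4 µg/L·hr

AUC = 1359 µg/L·hr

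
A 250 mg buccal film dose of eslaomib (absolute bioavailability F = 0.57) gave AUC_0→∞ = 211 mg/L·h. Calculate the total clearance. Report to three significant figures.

CL = F × Dose / AUC_0→∞
   = 0.57 × 250 / 211 = 0.675355 L/h

CL = 0.675 L/h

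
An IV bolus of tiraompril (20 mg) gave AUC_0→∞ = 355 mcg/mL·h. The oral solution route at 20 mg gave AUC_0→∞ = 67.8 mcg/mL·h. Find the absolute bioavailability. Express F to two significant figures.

F = 0.19

F = (AUC_ev / D_ev) / (AUC_iv / D_iv)
  = (67.8/20) / (355/20)
  = 3.39 / 17.75 = 0.1910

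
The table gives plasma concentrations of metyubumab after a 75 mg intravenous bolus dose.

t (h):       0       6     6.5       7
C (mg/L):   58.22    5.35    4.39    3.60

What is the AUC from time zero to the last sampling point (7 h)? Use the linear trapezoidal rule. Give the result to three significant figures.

AUC = 195 mg/L·h

Trapezoidal AUC_0→7:
  [0→6]: (58.22+5.35)/2 × 6 = 190.71
  [6→6.5]: (5.35+4.39)/2 × 0.5 = 2.435
  [6.5→7]: (4.39+3.60)/2 × 0.5 = 1.9975
  Sum = 195.1425 mg/L·h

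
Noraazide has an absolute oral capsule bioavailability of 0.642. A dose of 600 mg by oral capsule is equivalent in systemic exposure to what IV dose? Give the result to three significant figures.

Systemic exposure from an extravascular dose = F × D_ev, so the equivalent IV dose is F × D_ev.
D_iv = F × D_ev = 0.642 × 600 = 385.2 mg

D_iv = 385 mg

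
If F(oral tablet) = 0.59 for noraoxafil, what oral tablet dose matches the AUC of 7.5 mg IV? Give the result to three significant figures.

D_oral = 12.7 mg

For equal systemic exposure: F × D_ev = D_iv
D_ev = D_iv / F = 7.5 / 0.59 = 12.7119 mg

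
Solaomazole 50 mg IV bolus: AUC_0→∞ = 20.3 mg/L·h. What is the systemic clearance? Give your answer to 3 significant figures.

CL = Dose_iv / AUC_0→∞
   = 50 / 20.3 = 2.46305 L/h

CL = 2.46 L/h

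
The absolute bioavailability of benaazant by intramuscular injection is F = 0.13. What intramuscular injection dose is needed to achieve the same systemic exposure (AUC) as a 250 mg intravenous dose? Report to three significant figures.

For equal systemic exposure: F × D_ev = D_iv
D_ev = D_iv / F = 250 / 0.13 = 1923.08 mg

D_intramuscular = 1920 mg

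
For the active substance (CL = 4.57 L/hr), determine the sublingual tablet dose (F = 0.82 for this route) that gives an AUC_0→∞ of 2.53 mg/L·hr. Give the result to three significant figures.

Dose = 14.1 mg

Dose = CL × AUC_0→∞ / F
     = 4.57 × 2.53 / 0.82 = 14.1001 mg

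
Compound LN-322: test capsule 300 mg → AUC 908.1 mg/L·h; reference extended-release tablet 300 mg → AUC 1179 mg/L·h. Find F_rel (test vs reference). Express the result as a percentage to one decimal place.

F_rel = (AUC_test/D_test) / (AUC_ref/D_ref)
      = (908.1/300) / (1179/300)
      = 3.027 / 3.93 = 0.7702 = 77.02%

F_rel = 77.0%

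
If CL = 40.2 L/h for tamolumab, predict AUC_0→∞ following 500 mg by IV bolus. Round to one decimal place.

AUC = 12.4 mg/L·h

AUC_0→∞ = Dose_iv / CL
        = 500 / 40.2 = 12.4378 mg/L·h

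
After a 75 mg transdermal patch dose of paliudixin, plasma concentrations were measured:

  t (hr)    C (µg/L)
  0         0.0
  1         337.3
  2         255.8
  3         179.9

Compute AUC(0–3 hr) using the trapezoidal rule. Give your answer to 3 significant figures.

AUC = 683 µg/L·hr

Trapezoidal AUC_0→3:
  [0→1]: (0.0+337.3)/2 × 1 = 168.65
  [1→2]: (337.3+255.8)/2 × 1 = 296.55
  [2→3]: (255.8+179.9)/2 × 1 = 217.85
  Sum = 683.05 µg/L·hr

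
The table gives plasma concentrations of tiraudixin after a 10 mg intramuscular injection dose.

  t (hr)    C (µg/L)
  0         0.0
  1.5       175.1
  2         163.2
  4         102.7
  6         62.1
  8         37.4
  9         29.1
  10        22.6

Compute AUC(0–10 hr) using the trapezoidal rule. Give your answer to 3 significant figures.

Trapezoidal AUC_0→10:
  [0→1.5]: (0.0+175.1)/2 × 1.5 = 131.325
  [1.5→2]: (175.1+163.2)/2 × 0.5 = 84.575
  [2→4]: (163.2+102.7)/2 × 2 = 265.9
  [4→6]: (102.7+62.1)/2 × 2 = 164.8
  [6→8]: (62.1+37.4)/2 × 2 = 99.5
  [8→9]: (37.4+29.1)/2 × 1 = 33.25
  [9→10]: (29.1+22.6)/2 × 1 = 25.85
  Sum = 805.2 µg/L·hr

AUC = 805 µg/L·hr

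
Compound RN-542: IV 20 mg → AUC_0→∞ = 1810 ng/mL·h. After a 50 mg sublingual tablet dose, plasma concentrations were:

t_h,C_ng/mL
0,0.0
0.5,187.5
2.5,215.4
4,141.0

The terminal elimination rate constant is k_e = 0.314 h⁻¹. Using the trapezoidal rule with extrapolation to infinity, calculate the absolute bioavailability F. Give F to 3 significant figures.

Trapezoidal AUC_0→4 (sublingual tablet):
  [0→0.5]: (0.0+187.5)/2 × 0.5 = 46.875
  [0.5→2.5]: (187.5+215.4)/2 × 2 = 402.9
  [2.5→4]: (215.4+141.0)/2 × 1.5 = 267.3
  Sum = 717.075 ng/mL·h
Tail: C_last/k_e = 141.0/0.314 = 449.045
AUC_0→∞ (sublingual tablet) = 717.075 + 449.045 = 1166.12 ng/mL·h
F = (AUC_ev/D_ev)/(AUC_iv/D_iv) = (1166.12/50)/(1810/20) = 23.3224/90.5 = 0.2577

F = 0.258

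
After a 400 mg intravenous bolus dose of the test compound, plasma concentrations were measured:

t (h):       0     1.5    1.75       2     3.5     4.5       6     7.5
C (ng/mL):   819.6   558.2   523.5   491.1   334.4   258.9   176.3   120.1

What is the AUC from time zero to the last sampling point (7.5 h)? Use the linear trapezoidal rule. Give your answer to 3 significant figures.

AUC = 2760 ng/mL·h

Trapezoidal AUC_0→7.5:
  [0→1.5]: (819.6+558.2)/2 × 1.5 = 1033.35
  [1.5→1.75]: (558.2+523.5)/2 × 0.25 = 135.2125
  [1.75→2]: (523.5+491.1)/2 × 0.25 = 126.825
  [2→3.5]: (491.1+334.4)/2 × 1.5 = 619.125
  [3.5→4.5]: (334.4+258.9)/2 × 1 = 296.65
  [4.5→6]: (258.9+176.3)/2 × 1.5 = 326.4
  [6→7.5]: (176.3+120.1)/2 × 1.5 = 222.3
  Sum = 2759.8625 ng/mL·h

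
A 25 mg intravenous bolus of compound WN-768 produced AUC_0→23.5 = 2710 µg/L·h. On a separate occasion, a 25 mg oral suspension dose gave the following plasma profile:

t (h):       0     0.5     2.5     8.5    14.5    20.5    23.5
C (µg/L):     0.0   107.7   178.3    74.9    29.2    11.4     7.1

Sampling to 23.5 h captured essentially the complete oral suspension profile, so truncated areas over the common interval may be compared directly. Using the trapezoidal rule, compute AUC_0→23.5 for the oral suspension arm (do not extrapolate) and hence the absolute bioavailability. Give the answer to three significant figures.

Trapezoidal AUC_0→23.5 (oral suspension):
  [0→0.5]: (0.0+107.7)/2 × 0.5 = 26.925
  [0.5→2.5]: (107.7+178.3)/2 × 2 = 286.0
  [2.5→8.5]: (178.3+74.9)/2 × 6 = 759.6
  [8.5→14.5]: (74.9+29.2)/2 × 6 = 312.3
  [14.5→20.5]: (29.2+11.4)/2 × 6 = 121.8
  [20.5→23.5]: (11.4+7.1)/2 × 3 = 27.75
  Sum = 1534.375 µg/L·h
F = (AUC_ev/D_ev)/(AUC_iv/D_iv) = (1534.375/25)/(2710/25) = 61.375/108.4 = 0.5662

F = 0.566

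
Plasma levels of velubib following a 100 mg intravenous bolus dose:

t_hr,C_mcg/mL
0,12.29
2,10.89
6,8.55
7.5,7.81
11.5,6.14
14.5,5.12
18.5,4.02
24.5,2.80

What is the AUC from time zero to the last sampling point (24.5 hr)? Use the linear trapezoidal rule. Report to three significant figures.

Trapezoidal AUC_0→24.5:
  [0→2]: (12.29+10.89)/2 × 2 = 23.18
  [2→6]: (10.89+8.55)/2 × 4 = 38.88
  [6→7.5]: (8.55+7.81)/2 × 1.5 = 12.27
  [7.5→11.5]: (7.81+6.14)/2 × 4 = 27.9
  [11.5→14.5]: (6.14+5.12)/2 × 3 = 16.89
  [14.5→18.5]: (5.12+4.02)/2 × 4 = 18.28
  [18.5→24.5]: (4.02+2.80)/2 × 6 = 20.46
  Sum = 157.86 mcg/mL·hr

AUC = 158 mcg/mL·hr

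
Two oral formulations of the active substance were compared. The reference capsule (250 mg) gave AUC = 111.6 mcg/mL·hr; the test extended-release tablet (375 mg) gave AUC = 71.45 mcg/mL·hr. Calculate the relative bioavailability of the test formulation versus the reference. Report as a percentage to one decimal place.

F_rel = 42.7%

F_rel = (AUC_test/D_test) / (AUC_ref/D_ref)
      = (71.45/375) / (111.6/250)
      = 0.190533 / 0.4464 = 0.4268 = 42.68%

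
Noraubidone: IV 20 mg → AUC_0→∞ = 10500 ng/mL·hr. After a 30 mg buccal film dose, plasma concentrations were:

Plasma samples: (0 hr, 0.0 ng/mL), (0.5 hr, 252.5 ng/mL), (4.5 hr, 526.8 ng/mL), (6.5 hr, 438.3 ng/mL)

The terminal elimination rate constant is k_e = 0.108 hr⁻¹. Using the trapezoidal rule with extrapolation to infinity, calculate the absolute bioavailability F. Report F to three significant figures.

F = 0.422

Trapezoidal AUC_0→6.5 (buccal film):
  [0→0.5]: (0.0+252.5)/2 × 0.5 = 63.125
  [0.5→4.5]: (252.5+526.8)/2 × 4 = 1558.6
  [4.5→6.5]: (526.8+438.3)/2 × 2 = 965.1
  Sum = 2586.825 ng/mL·hr
Tail: C_last/k_e = 438.3/0.108 = 4058.333
AUC_0→∞ (buccal film) = 2586.825 + 4058.333 = 6645.158 ng/mL·hr
F = (AUC_ev/D_ev)/(AUC_iv/D_iv) = (6645.158/30)/(10500/20) = 221.505/525 = 0.4219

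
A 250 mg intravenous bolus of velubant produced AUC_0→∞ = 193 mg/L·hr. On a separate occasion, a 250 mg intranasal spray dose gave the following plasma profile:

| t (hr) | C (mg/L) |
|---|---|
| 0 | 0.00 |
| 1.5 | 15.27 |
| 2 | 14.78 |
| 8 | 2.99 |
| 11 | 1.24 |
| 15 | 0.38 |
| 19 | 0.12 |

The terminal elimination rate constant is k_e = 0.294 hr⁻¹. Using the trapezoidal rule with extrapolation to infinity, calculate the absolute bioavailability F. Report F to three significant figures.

F = 0.431

Trapezoidal AUC_0→19 (intranasal spray):
  [0→1.5]: (0.00+15.27)/2 × 1.5 = 11.4525
  [1.5→2]: (15.27+14.78)/2 × 0.5 = 7.5125
  [2→8]: (14.78+2.99)/2 × 6 = 53.31
  [8→11]: (2.99+1.24)/2 × 3 = 6.345
  [11→15]: (1.24+0.38)/2 × 4 = 3.24
  [15→19]: (0.38+0.12)/2 × 4 = 1.0
  Sum = 82.86 mg/L·hr
Tail: C_last/k_e = 0.12/0.294 = 0.408
AUC_0→∞ (intranasal spray) = 82.86 + 0.408 = 83.268 mg/L·hr
F = (AUC_ev/D_ev)/(AUC_iv/D_iv) = (83.268/250)/(193/250) = 0.333072/0.772 = 0.4314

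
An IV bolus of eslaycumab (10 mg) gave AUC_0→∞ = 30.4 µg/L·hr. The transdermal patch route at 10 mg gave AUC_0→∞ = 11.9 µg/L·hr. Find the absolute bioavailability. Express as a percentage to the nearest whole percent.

F = (AUC_ev / D_ev) / (AUC_iv / D_iv)
  = (11.9/10) / (30.4/10)
  = 1.19 / 3.04 = 0.3914
  = 39.14%

F = 39%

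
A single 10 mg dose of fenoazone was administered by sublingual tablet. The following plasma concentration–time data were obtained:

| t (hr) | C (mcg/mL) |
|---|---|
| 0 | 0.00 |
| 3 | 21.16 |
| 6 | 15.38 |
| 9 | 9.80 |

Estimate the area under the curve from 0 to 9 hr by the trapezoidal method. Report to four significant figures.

AUC = 124.3 mcg/mL·hr

Trapezoidal AUC_0→9:
  [0→3]: (0.00+21.16)/2 × 3 = 31.74
  [3→6]: (21.16+15.38)/2 × 3 = 54.81
  [6→9]: (15.38+9.80)/2 × 3 = 37.77
  Sum = 124.32 mcg/mL·hr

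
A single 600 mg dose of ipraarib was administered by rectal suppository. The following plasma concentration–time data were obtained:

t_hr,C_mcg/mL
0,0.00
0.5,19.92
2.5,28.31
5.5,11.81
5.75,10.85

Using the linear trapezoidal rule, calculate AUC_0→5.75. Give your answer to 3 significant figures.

AUC = 116 mcg/mL·hr

Trapezoidal AUC_0→5.75:
  [0→0.5]: (0.00+19.92)/2 × 0.5 = 4.98
  [0.5→2.5]: (19.92+28.31)/2 × 2 = 48.23
  [2.5→5.5]: (28.31+11.81)/2 × 3 = 60.18
  [5.5→5.75]: (11.81+10.85)/2 × 0.25 = 2.8325
  Sum = 116.2225 mcg/mL·hr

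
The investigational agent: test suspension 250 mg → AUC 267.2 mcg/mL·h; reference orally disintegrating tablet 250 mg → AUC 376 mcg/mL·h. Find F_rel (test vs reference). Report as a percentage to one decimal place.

F_rel = 71.1%

F_rel = (AUC_test/D_test) / (AUC_ref/D_ref)
      = (267.2/250) / (376/250)
      = 1.0688 / 1.504 = 0.7106 = 71.06%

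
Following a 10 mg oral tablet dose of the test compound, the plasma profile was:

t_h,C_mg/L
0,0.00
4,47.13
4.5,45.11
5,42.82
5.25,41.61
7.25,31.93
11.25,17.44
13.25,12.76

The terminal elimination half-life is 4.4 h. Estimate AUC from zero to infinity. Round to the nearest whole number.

Trapezoidal AUC_0→13.25:
  [0→4]: (0.00+47.13)/2 × 4 = 94.26
  [4→4.5]: (47.13+45.11)/2 × 0.5 = 23.06
  [4.5→5]: (45.11+42.82)/2 × 0.5 = 21.9825
  [5→5.25]: (42.82+41.61)/2 × 0.25 = 10.55375
  [5.25→7.25]: (41.61+31.93)/2 × 2 = 73.54
  [7.25→11.25]: (31.93+17.44)/2 × 4 = 98.74
  [11.25→13.25]: (17.44+12.76)/2 × 2 = 30.2
  Sum = 352.33625 mg/L·h
k_e = ln2 / t½ = 0.693147 / 4.4 = 0.1575 h^-1
Extrapolated tail: C_last / k_e = 12.76 / 0.1575 = 81.016
AUC_0→∞ = 352.33625 + 81.016 = 433.35225 mg/L·h

AUC = 433 mg/L·h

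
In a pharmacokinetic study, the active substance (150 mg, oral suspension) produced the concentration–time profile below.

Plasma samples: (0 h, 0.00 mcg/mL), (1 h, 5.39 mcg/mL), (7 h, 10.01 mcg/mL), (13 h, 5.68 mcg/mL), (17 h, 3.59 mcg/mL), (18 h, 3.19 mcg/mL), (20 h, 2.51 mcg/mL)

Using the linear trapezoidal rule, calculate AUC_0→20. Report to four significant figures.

Trapezoidal AUC_0→20:
  [0→1]: (0.00+5.39)/2 × 1 = 2.695
  [1→7]: (5.39+10.01)/2 × 6 = 46.2
  [7→13]: (10.01+5.68)/2 × 6 = 47.07
  [13→17]: (5.68+3.59)/2 × 4 = 18.54
  [17→18]: (3.59+3.19)/2 × 1 = 3.39
  [18→20]: (3.19+2.51)/2 × 2 = 5.7
  Sum = 123.595 mcg/mL·h

AUC = 123.6 mcg/mL·h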